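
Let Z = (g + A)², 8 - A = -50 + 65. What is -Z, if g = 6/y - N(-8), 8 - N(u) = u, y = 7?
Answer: -24025/49 ≈ -490.31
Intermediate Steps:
N(u) = 8 - u
A = -7 (A = 8 - (-50 + 65) = 8 - 1*15 = 8 - 15 = -7)
g = -106/7 (g = 6/7 - (8 - 1*(-8)) = 6*(⅐) - (8 + 8) = 6/7 - 1*16 = 6/7 - 16 = -106/7 ≈ -15.143)
Z = 24025/49 (Z = (-106/7 - 7)² = (-155/7)² = 24025/49 ≈ 490.31)
-Z = -1*24025/49 = -24025/49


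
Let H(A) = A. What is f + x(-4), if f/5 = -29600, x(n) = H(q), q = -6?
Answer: -148006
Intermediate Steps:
x(n) = -6
f = -148000 (f = 5*(-29600) = -148000)
f + x(-4) = -148000 - 6 = -148006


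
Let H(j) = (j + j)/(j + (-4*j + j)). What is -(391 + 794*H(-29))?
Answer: 403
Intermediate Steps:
H(j) = -1 (H(j) = (2*j)/(j - 3*j) = (2*j)/((-2*j)) = (2*j)*(-1/(2*j)) = -1)
-(391 + 794*H(-29)) = -(391 + 794*(-1)) = -(391 - 794) = -1*(-403) = 403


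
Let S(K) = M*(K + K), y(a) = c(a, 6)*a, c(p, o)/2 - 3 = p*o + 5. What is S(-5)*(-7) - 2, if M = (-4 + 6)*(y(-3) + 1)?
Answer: 8538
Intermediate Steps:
c(p, o) = 16 + 2*o*p (c(p, o) = 6 + 2*(p*o + 5) = 6 + 2*(o*p + 5) = 6 + 2*(5 + o*p) = 6 + (10 + 2*o*p) = 16 + 2*o*p)
y(a) = a*(16 + 12*a) (y(a) = (16 + 2*6*a)*a = (16 + 12*a)*a = a*(16 + 12*a))
M = 122 (M = (-4 + 6)*(4*(-3)*(4 + 3*(-3)) + 1) = 2*(4*(-3)*(4 - 9) + 1) = 2*(4*(-3)*(-5) + 1) = 2*(60 + 1) = 2*61 = 122)
S(K) = 244*K (S(K) = 122*(K + K) = 122*(2*K) = 244*K)
S(-5)*(-7) - 2 = (244*(-5))*(-7) - 2 = -1220*(-7) - 2 = 8540 - 2 = 8538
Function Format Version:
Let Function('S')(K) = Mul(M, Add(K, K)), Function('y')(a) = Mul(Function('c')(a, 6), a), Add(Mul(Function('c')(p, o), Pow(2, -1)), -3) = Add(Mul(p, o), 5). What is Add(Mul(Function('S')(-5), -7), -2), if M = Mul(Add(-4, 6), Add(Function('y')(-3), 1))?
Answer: 8538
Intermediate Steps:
Function('c')(p, o) = Add(16, Mul(2, o, p)) (Function('c')(p, o) = Add(6, Mul(2, Add(Mul(p, o), 5))) = Add(6, Mul(2, Add(Mul(o, p), 5))) = Add(6, Mul(2, Add(5, Mul(o, p)))) = Add(6, Add(10, Mul(2, o, p))) = Add(16, Mul(2, o, p)))
Function('y')(a) = Mul(a, Add(16, Mul(12, a))) (Function('y')(a) = Mul(Add(16, Mul(2, 6, a)), a) = Mul(Add(16, Mul(12, a)), a) = Mul(a, Add(16, Mul(12, a))))
M = 122 (M = Mul(Add(-4, 6), Add(Mul(4, -3, Add(4, Mul(3, -3))), 1)) = Mul(2, Add(Mul(4, -3, Add(4, -9)), 1)) = Mul(2, Add(Mul(4, -3, -5), 1)) = Mul(2, Add(60, 1)) = Mul(2, 61) = 122)
Function('S')(K) = Mul(244, K) (Function('S')(K) = Mul(122, Add(K, K)) = Mul(122, Mul(2, K)) = Mul(244, K))
Add(Mul(Function('S')(-5), -7), -2) = Add(Mul(Mul(244, -5), -7), -2) = Add(Mul(-1220, -7), -2) = Add(8540, -2) = 8538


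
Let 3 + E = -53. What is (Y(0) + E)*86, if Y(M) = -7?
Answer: -5418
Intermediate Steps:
E = -56 (E = -3 - 53 = -56)
(Y(0) + E)*86 = (-7 - 56)*86 = -63*86 = -5418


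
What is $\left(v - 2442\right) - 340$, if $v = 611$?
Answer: $-2171$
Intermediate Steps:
$\left(v - 2442\right) - 340 = \left(611 - 2442\right) - 340 = -1831 - 340 = -2171$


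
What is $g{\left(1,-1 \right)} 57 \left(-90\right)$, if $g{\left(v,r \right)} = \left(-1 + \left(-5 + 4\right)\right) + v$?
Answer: $5130$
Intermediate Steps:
$g{\left(v,r \right)} = -2 + v$ ($g{\left(v,r \right)} = \left(-1 - 1\right) + v = -2 + v$)
$g{\left(1,-1 \right)} 57 \left(-90\right) = \left(-2 + 1\right) 57 \left(-90\right) = \left(-1\right) 57 \left(-90\right) = \left(-57\right) \left(-90\right) = 5130$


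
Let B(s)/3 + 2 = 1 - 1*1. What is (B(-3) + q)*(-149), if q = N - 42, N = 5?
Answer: 6407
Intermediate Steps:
q = -37 (q = 5 - 42 = -37)
B(s) = -6 (B(s) = -6 + 3*(1 - 1*1) = -6 + 3*(1 - 1) = -6 + 3*0 = -6 + 0 = -6)
(B(-3) + q)*(-149) = (-6 - 37)*(-149) = -43*(-149) = 6407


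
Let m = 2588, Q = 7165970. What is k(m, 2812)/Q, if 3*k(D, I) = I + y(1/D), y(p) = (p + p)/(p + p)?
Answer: 2813/21497910 ≈ 0.00013085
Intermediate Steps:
y(p) = 1 (y(p) = (2*p)/((2*p)) = (2*p)*(1/(2*p)) = 1)
k(D, I) = 1/3 + I/3 (k(D, I) = (I + 1)/3 = (1 + I)/3 = 1/3 + I/3)
k(m, 2812)/Q = (1/3 + (1/3)*2812)/7165970 = (1/3 + 2812/3)*(1/7165970) = (2813/3)*(1/7165970) = 2813/21497910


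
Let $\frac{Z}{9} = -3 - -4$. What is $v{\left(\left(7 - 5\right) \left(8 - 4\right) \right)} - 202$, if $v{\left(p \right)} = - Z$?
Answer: $-211$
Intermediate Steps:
$Z = 9$ ($Z = 9 \left(-3 - -4\right) = 9 \left(-3 + 4\right) = 9 \cdot 1 = 9$)
$v{\left(p \right)} = -9$ ($v{\left(p \right)} = \left(-1\right) 9 = -9$)
$v{\left(\left(7 - 5\right) \left(8 - 4\right) \right)} - 202 = -9 - 202 = -211$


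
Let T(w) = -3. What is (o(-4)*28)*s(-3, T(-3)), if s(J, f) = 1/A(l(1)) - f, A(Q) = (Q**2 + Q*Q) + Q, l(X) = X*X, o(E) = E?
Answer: -1120/3 ≈ -373.33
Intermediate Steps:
l(X) = X**2
A(Q) = Q + 2*Q**2 (A(Q) = (Q**2 + Q**2) + Q = 2*Q**2 + Q = Q + 2*Q**2)
s(J, f) = 1/3 - f (s(J, f) = 1/(1**2*(1 + 2*1**2)) - f = 1/(1*(1 + 2*1)) - f = 1/(1*(1 + 2)) - f = 1/(1*3) - f = 1/3 - f)
(o(-4)*28)*s(-3, T(-3)) = (-4*28)*(1/3 - 1*(-3)) = -112*(1/3 + 3) = -112*10/3 = -1120/3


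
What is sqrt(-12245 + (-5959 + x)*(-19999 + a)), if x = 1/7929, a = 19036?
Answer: 5*sqrt(177780356301)/881 ≈ 2393.0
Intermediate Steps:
x = 1/7929 ≈ 0.00012612
sqrt(-12245 + (-5959 + x)*(-19999 + a)) = sqrt(-12245 + (-5959 + 1/7929)*(-19999 + 19036)) = sqrt(-12245 - 47248910/7929*(-963)) = sqrt(-12245 + 5055633370/881) = sqrt(5044845525/881) = 5*sqrt(177780356301)/881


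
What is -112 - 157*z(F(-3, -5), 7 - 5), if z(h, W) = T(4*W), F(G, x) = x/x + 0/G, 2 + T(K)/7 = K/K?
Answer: 987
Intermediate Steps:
T(K) = -7 (T(K) = -14 + 7*(K/K) = -14 + 7*1 = -14 + 7 = -7)
F(G, x) = 1 (F(G, x) = 1 + 0 = 1)
z(h, W) = -7
-112 - 157*z(F(-3, -5), 7 - 5) = -112 - 157*(-7) = -112 + 1099 = 987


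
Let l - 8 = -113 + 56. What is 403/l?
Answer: -403/49 ≈ -8.2245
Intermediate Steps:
l = -49 (l = 8 + (-113 + 56) = 8 - 57 = -49)
403/l = 403/(-49) = 403*(-1/49) = -403/49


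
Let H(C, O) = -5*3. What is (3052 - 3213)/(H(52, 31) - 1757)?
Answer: 161/1772 ≈ 0.090858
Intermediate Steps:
H(C, O) = -15
(3052 - 3213)/(H(52, 31) - 1757) = (3052 - 3213)/(-15 - 1757) = -161/(-1772) = -161*(-1/1772) = 161/1772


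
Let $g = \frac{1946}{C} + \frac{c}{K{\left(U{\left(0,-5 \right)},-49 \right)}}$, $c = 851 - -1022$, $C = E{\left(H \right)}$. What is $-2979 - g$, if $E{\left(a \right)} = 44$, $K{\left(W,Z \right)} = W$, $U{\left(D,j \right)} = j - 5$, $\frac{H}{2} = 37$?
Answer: $- \frac{155976}{55} \approx -2835.9$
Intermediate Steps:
$H = 74$ ($H = 2 \cdot 37 = 74$)
$U{\left(D,j \right)} = -5 + j$
$C = 44$
$c = 1873$ ($c = 851 + 1022 = 1873$)
$g = - \frac{7869}{55}$ ($g = \frac{1946}{44} + \frac{1873}{-5 - 5} = 1946 \cdot \frac{1}{44} + \frac{1873}{-10} = \frac{973}{22} + 1873 \left(- \frac{1}{10}\right) = \frac{973}{22} - \frac{1873}{10} = - \frac{7869}{55} \approx -143.07$)
$-2979 - g = -2979 - - \frac{7869}{55} = -2979 + \frac{7869}{55} = - \frac{155976}{55}$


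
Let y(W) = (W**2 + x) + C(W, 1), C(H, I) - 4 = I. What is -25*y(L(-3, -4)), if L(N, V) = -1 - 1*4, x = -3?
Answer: -675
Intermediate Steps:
C(H, I) = 4 + I
L(N, V) = -5 (L(N, V) = -1 - 4 = -5)
y(W) = 2 + W**2 (y(W) = (W**2 - 3) + (4 + 1) = (-3 + W**2) + 5 = 2 + W**2)
-25*y(L(-3, -4)) = -25*(2 + (-5)**2) = -25*(2 + 25) = -25*27 = -675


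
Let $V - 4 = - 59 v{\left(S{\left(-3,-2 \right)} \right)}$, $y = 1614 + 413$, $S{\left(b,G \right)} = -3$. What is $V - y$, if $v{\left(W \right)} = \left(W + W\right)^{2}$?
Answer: $-4147$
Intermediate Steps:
$v{\left(W \right)} = 4 W^{2}$ ($v{\left(W \right)} = \left(2 W\right)^{2} = 4 W^{2}$)
$y = 2027$
$V = -2120$ ($V = 4 - 59 \cdot 4 \left(-3\right)^{2} = 4 - 59 \cdot 4 \cdot 9 = 4 - 2124 = -2120$)
$V - y = -2120 - 2027 = -4147$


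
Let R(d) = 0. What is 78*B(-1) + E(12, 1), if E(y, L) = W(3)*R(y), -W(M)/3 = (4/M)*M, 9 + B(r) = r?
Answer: -780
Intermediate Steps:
B(r) = -9 + r
W(M) = -12 (W(M) = -3*4/M*M = -3*4 = -12)
E(y, L) = 0 (E(y, L) = -12*0 = 0)
78*B(-1) + E(12, 1) = 78*(-9 - 1) + 0 = 78*(-10) + 0 = -780 + 0 = -780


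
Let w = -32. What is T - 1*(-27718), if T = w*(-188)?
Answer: 33734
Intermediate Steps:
T = 6016 (T = -32*(-188) = 6016)
T - 1*(-27718) = 6016 - 1*(-27718) = 6016 + 27718 = 33734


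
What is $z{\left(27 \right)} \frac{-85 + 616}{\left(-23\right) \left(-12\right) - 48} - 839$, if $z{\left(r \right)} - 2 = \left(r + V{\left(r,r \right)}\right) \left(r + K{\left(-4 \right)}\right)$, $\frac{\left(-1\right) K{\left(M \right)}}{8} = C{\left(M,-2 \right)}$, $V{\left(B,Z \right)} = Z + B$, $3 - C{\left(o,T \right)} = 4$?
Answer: $\frac{438385}{76} \approx 5768.2$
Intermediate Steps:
$C{\left(o,T \right)} = -1$ ($C{\left(o,T \right)} = 3 - 4 = -1$)
$V{\left(B,Z \right)} = B + Z$
$K{\left(M \right)} = 8$ ($K{\left(M \right)} = \left(-8\right) \left(-1\right) = 8$)
$z{\left(r \right)} = 2 + 3 r \left(8 + r\right)$ ($z{\left(r \right)} = 2 + \left(r + \left(r + r\right)\right) \left(r + 8\right) = 2 + \left(r + 2 r\right) \left(8 + r\right) = 2 + 3 r \left(8 + r\right)$)
$z{\left(27 \right)} \frac{-85 + 616}{\left(-23\right) \left(-12\right) - 48} - 839 = \left(2 + 3 \cdot 27^{2} + 24 \cdot 27\right) \frac{-85 + 616}{\left(-23\right) \left(-12\right) - 48} - 839 = \left(2 + 3 \cdot 729 + 648\right) \frac{531}{276 - 48} - 839 = \left(2 + 2187 + 648\right) \frac{531}{228} - 839 = 2837 \cdot 531 \cdot \frac{1}{228} - 839 = 2837 \cdot \frac{177}{76} - 839 = \frac{502149}{76} - 839 = \frac{438385}{76}$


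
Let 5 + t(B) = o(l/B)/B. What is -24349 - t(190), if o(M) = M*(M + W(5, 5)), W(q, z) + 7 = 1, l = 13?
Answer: -166975481349/6859000 ≈ -24344.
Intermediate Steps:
W(q, z) = -6 (W(q, z) = -7 + 1 = -6)
o(M) = M*(-6 + M) (o(M) = M*(M - 6) = M*(-6 + M))
t(B) = -5 + 13*(-6 + 13/B)/B² (t(B) = -5 + ((13/B)*(-6 + 13/B))/B = -5 + (13*(-6 + 13/B)/B)/B = -5 + 13*(-6 + 13/B)/B²)
-24349 - t(190) = -24349 - (-5 - 78/190² + 169/190³) = -24349 - (-5 - 78*1/36100 + 169*(1/6859000)) = -24349 - (-5 - 39/18050 + 169/6859000) = -24349 - 1*(-34309651/6859000) = -24349 + 34309651/6859000 = -166975481349/6859000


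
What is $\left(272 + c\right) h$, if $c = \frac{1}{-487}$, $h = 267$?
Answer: $\frac{35367621}{487} \approx 72624.0$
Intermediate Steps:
$c = - \frac{1}{487} \approx -0.0020534$
$\left(272 + c\right) h = \left(272 - \frac{1}{487}\right) 267 = \frac{132463}{487} \cdot 267 = \frac{35367621}{487}$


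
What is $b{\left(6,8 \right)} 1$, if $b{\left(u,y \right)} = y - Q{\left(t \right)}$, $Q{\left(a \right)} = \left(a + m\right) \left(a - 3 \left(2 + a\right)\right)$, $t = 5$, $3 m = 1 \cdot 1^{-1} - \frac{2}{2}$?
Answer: $88$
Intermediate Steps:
$m = 0$ ($m = \frac{1 \cdot 1^{-1} - \frac{2}{2}}{3} = \frac{1 \cdot 1 - 1}{3} = \frac{1 - 1}{3} = \frac{1}{3} \cdot 0 = 0$)
$Q{\left(a \right)} = a \left(-6 - 2 a\right)$ ($Q{\left(a \right)} = \left(a + 0\right) \left(a - 3 \left(2 + a\right)\right) = a \left(a - \left(6 + 3 a\right)\right) = a \left(-6 - 2 a\right)$)
$b{\left(u,y \right)} = 80 + y$ ($b{\left(u,y \right)} = y - 2 \cdot 5 \left(-3 - 5\right) = y - 2 \cdot 5 \left(-8\right) = y - -80 = y + 80 = 80 + y$)
$b{\left(6,8 \right)} 1 = \left(80 + 8\right) 1 = 88 \cdot 1 = 88$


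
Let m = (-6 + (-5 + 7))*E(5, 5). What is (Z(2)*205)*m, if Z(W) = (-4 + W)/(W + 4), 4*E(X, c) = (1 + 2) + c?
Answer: 1640/3 ≈ 546.67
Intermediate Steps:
E(X, c) = ¾ + c/4 (E(X, c) = ((1 + 2) + c)/4 = (3 + c)/4 = ¾ + c/4)
Z(W) = (-4 + W)/(4 + W)
m = -8 (m = (-6 + (-5 + 7))*(¾ + (¼)*5) = (-6 + 2)*(¾ + 5/4) = -4*2 = -8)
(Z(2)*205)*m = (((-4 + 2)/(4 + 2))*205)*(-8) = ((-2/6)*205)*(-8) = (((⅙)*(-2))*205)*(-8) = -⅓*205*(-8) = -205/3*(-8) = 1640/3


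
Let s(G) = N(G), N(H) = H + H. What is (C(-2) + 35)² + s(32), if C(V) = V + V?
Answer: 1025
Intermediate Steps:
C(V) = 2*V
N(H) = 2*H
s(G) = 2*G
(C(-2) + 35)² + s(32) = (2*(-2) + 35)² + 2*32 = (-4 + 35)² + 64 = 31² + 64 = 961 + 64 = 1025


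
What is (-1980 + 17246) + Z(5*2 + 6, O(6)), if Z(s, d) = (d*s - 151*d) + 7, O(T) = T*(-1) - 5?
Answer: 16758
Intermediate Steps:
O(T) = -5 - T (O(T) = -T - 5 = -5 - T)
Z(s, d) = 7 - 151*d + d*s (Z(s, d) = (-151*d + d*s) + 7 = 7 - 151*d + d*s)
(-1980 + 17246) + Z(5*2 + 6, O(6)) = (-1980 + 17246) + (7 - 151*(-5 - 1*6) + (-5 - 1*6)*(5*2 + 6)) = 15266 + (7 - 151*(-5 - 6) + (-5 - 6)*(10 + 6)) = 15266 + (7 - 151*(-11) - 11*16) = 15266 + (7 + 1661 - 176) = 15266 + 1492 = 16758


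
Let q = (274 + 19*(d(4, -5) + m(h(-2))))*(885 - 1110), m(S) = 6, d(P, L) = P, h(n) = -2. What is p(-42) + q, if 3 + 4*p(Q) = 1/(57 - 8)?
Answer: -10231273/98 ≈ -1.0440e+5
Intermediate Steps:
p(Q) = -73/98 (p(Q) = -¾ + 1/(4*(57 - 8)) = -¾ + (¼)/49 = -¾ + (¼)*(1/49) = -¾ + 1/196 = -73/98)
q = -104400 (q = (274 + 19*(4 + 6))*(885 - 1110) = (274 + 19*10)*(-225) = (274 + 190)*(-225) = 464*(-225) = -104400)
p(-42) + q = -73/98 - 104400 = -10231273/98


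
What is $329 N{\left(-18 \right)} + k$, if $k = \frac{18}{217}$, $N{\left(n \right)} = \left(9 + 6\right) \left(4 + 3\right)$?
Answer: $\frac{7496283}{217} \approx 34545.0$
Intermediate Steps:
$N{\left(n \right)} = 105$ ($N{\left(n \right)} = 15 \cdot 7 = 105$)
$k = \frac{18}{217}$ ($k = 18 \cdot \frac{1}{217} = \frac{18}{217} \approx 0.082949$)
$329 N{\left(-18 \right)} + k = 329 \cdot 105 + \frac{18}{217} = 34545 + \frac{18}{217} = \frac{7496283}{217}$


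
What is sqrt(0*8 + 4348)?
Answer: 2*sqrt(1087) ≈ 65.939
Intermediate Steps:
sqrt(0*8 + 4348) = sqrt(0 + 4348) = sqrt(4348) = 2*sqrt(1087)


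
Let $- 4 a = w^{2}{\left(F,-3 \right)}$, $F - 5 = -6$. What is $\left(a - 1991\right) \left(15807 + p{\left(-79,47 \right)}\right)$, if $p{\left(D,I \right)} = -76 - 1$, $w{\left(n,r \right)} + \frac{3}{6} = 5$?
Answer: $- \frac{251184505}{8} \approx -3.1398 \cdot 10^{7}$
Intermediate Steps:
$F = -1$ ($F = 5 - 6 = -1$)
$w{\left(n,r \right)} = \frac{9}{2}$ ($w{\left(n,r \right)} = - \frac{1}{2} + 5 = \frac{9}{2}$)
$p{\left(D,I \right)} = -77$ ($p{\left(D,I \right)} = -76 - 1 = -77$)
$a = - \frac{81}{16}$ ($a = - \frac{\left(\frac{9}{2}\right)^{2}}{4} = \left(- \frac{1}{4}\right) \frac{81}{4} = - \frac{81}{16} \approx -5.0625$)
$\left(a - 1991\right) \left(15807 + p{\left(-79,47 \right)}\right) = \left(- \frac{81}{16} - 1991\right) \left(15807 - 77\right) = \left(- \frac{31937}{16}\right) 15730 = - \frac{251184505}{8}$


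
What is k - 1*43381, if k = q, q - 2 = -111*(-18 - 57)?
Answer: -35054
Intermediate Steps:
q = 8327 (q = 2 - 111*(-18 - 57) = 2 - 111*(-75) = 2 + 8325 = 8327)
k = 8327
k - 1*43381 = 8327 - 1*43381 = 8327 - 43381 = -35054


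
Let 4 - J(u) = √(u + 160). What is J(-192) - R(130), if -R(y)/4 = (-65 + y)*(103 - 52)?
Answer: 13264 - 4*I*√2 ≈ 13264.0 - 5.6569*I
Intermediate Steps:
R(y) = 13260 - 204*y (R(y) = -4*(-65 + y)*(103 - 52) = -4*(-65 + y)*51 = -4*(-3315 + 51*y) = 13260 - 204*y)
J(u) = 4 - √(160 + u) (J(u) = 4 - √(u + 160) = 4 - √(160 + u))
J(-192) - R(130) = (4 - √(160 - 192)) - (13260 - 204*130) = (4 - √(-32)) - (13260 - 26520) = (4 - 4*I*√2) - 1*(-13260) = (4 - 4*I*√2) + 13260 = 13264 - 4*I*√2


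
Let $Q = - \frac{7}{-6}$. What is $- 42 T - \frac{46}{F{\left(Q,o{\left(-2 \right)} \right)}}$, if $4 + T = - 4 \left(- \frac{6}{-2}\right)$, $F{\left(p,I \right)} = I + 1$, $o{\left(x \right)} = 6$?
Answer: $\frac{4658}{7} \approx 665.43$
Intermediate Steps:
$Q = \frac{7}{6}$ ($Q = \left(-7\right) \left(- \frac{1}{6}\right) = \frac{7}{6} \approx 1.1667$)
$F{\left(p,I \right)} = 1 + I$
$T = -16$ ($T = -4 - 4 \left(- \frac{6}{-2}\right) = -4 - 4 \left(\left(-6\right) \left(- \frac{1}{2}\right)\right) = -4 - 12 = -16$)
$- 42 T - \frac{46}{F{\left(Q,o{\left(-2 \right)} \right)}} = \left(-42\right) \left(-16\right) - \frac{46}{1 + 6} = 672 - \frac{46}{7} = \frac{4658}{7}$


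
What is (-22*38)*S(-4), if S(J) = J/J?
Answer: -836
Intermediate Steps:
S(J) = 1
(-22*38)*S(-4) = -22*38*1 = -836*1 = -836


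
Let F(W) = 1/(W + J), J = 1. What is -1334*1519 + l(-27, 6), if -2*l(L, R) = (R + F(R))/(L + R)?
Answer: -595745681/294 ≈ -2.0263e+6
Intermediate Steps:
F(W) = 1/(1 + W) (F(W) = 1/(W + 1) = 1/(1 + W))
l(L, R) = -(R + 1/(1 + R))/(2*(L + R))
-1334*1519 + l(-27, 6) = -1334*1519 + (-1 - 1*6*(1 + 6))/(2*(1 + 6)*(-27 + 6)) = -2026346 + (½)*(-1 - 1*6*7)/(7*(-21)) = -2026346 + (½)*(⅐)*(-1/21)*(-1 - 42) = -2026346 + (½)*(⅐)*(-1/21)*(-43) = -2026346 + 43/294 = -595745681/294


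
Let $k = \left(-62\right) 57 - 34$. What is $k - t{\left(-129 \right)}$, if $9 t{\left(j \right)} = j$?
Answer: $- \frac{10661}{3} \approx -3553.7$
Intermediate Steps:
$k = -3568$ ($k = -3534 - 34 = -3568$)
$t{\left(j \right)} = \frac{j}{9}$
$k - t{\left(-129 \right)} = -3568 - \frac{1}{9} \left(-129\right) = -3568 - - \frac{43}{3} = -3568 + \frac{43}{3} = - \frac{10661}{3}$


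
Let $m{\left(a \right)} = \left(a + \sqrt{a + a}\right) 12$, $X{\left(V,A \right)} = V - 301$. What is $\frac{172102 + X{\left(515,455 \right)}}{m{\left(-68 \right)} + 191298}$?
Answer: $\frac{2735258026}{3023617659} - \frac{344632 i \sqrt{34}}{3023617659} \approx 0.90463 - 0.00066461 i$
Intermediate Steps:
$X{\left(V,A \right)} = -301 + V$
$m{\left(a \right)} = 12 a + 12 \sqrt{2} \sqrt{a}$ ($m{\left(a \right)} = \left(a + \sqrt{2 a}\right) 12 = \left(a + \sqrt{2} \sqrt{a}\right) 12 = 12 a + 12 \sqrt{2} \sqrt{a}$)
$\frac{172102 + X{\left(515,455 \right)}}{m{\left(-68 \right)} + 191298} = \frac{172102 + \left(-301 + 515\right)}{\left(12 \left(-68\right) + 12 \sqrt{2} \sqrt{-68}\right) + 191298} = \frac{172102 + 214}{\left(-816 + 12 \sqrt{2} \cdot 2 i \sqrt{17}\right) + 191298} = \frac{172316}{\left(-816 + 24 i \sqrt{34}\right) + 191298} = \frac{172316}{190482 + 24 i \sqrt{34}}$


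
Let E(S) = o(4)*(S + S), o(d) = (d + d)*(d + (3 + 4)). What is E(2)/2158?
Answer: 176/1079 ≈ 0.16311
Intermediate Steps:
o(d) = 2*d*(7 + d) (o(d) = (2*d)*(d + 7) = (2*d)*(7 + d) = 2*d*(7 + d))
E(S) = 176*S (E(S) = (2*4*(7 + 4))*(S + S) = (2*4*11)*(2*S) = 88*(2*S) = 176*S)
E(2)/2158 = (176*2)/2158 = 352*(1/2158) = 176/1079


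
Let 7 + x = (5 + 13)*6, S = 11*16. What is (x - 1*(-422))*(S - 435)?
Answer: -135457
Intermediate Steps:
S = 176
x = 101 (x = -7 + (5 + 13)*6 = -7 + 18*6 = -7 + 108 = 101)
(x - 1*(-422))*(S - 435) = (101 - 1*(-422))*(176 - 435) = (101 + 422)*(-259) = 523*(-259) = -135457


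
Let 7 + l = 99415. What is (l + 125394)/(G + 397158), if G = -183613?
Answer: 224802/213545 ≈ 1.0527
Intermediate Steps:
l = 99408 (l = -7 + 99415 = 99408)
(l + 125394)/(G + 397158) = (99408 + 125394)/(-183613 + 397158) = 224802/213545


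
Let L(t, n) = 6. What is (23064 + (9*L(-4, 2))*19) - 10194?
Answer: 13896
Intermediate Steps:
(23064 + (9*L(-4, 2))*19) - 10194 = (23064 + (9*6)*19) - 10194 = (23064 + 54*19) - 10194 = (23064 + 1026) - 10194 = 24090 - 10194 = 13896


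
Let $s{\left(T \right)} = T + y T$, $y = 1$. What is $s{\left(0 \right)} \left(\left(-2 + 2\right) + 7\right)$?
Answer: $0$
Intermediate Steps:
$s{\left(T \right)} = 2 T$ ($s{\left(T \right)} = T + 1 T = T + T = 2 T$)
$s{\left(0 \right)} \left(\left(-2 + 2\right) + 7\right) = 2 \cdot 0 \left(\left(-2 + 2\right) + 7\right) = 0 \left(0 + 7\right) = 0 \cdot 7 = 0$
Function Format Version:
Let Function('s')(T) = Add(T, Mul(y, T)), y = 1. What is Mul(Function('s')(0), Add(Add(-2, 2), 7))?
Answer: 0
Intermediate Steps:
Function('s')(T) = Mul(2, T) (Function('s')(T) = Add(T, Mul(1, T)) = Add(T, T) = Mul(2, T))
Mul(Function('s')(0), Add(Add(-2, 2), 7)) = Mul(Mul(2, 0), Add(Add(-2, 2), 7)) = Mul(0, Add(0, 7)) = Mul(0, 7) = 0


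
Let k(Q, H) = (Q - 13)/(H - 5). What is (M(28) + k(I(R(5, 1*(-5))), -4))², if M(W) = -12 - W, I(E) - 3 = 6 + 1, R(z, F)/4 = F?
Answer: 14161/9 ≈ 1573.4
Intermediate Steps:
R(z, F) = 4*F
I(E) = 10 (I(E) = 3 + (6 + 1) = 3 + 7 = 10)
k(Q, H) = (-13 + Q)/(-5 + H)
(M(28) + k(I(R(5, 1*(-5))), -4))² = ((-12 - 1*28) + (-13 + 10)/(-5 - 4))² = ((-12 - 28) - 3/(-9))² = (-40 - ⅑*(-3))² = (-40 + ⅓)² = (-119/3)² = 14161/9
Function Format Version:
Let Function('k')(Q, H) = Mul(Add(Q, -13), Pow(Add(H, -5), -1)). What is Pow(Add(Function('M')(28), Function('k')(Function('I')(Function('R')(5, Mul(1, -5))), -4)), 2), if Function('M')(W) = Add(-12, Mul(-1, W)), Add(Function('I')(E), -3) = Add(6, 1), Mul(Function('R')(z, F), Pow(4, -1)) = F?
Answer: Rational(14161, 9) ≈ 1573.4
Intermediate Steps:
Function('R')(z, F) = Mul(4, F)
Function('I')(E) = 10 (Function('I')(E) = Add(3, Add(6, 1)) = Add(3, 7) = 10)
Function('k')(Q, H) = Mul(Pow(Add(-5, H), -1), Add(-13, Q)) (Function('k')(Q, H) = Mul(Add(-13, Q), Pow(Add(-5, H), -1)) = Mul(Pow(Add(-5, H), -1), Add(-13, Q)))
Pow(Add(Function('M')(28), Function('k')(Function('I')(Function('R')(5, Mul(1, -5))), -4)), 2) = Pow(Add(Add(-12, Mul(-1, 28)), Mul(Pow(Add(-5, -4), -1), Add(-13, 10))), 2) = Pow(Add(Add(-12, -28), Mul(Pow(-9, -1), -3)), 2) = Pow(Add(-40, Mul(Rational(-1, 9), -3)), 2) = Pow(Add(-40, Rational(1, 3)), 2) = Pow(Rational(-119, 3), 2) = Rational(14161, 9)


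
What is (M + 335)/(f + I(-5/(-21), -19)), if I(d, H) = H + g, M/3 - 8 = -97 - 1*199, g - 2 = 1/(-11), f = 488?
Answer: -5819/5180 ≈ -1.1234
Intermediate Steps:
g = 21/11 (g = 2 + 1/(-11) = 2 - 1/11 = 21/11 ≈ 1.9091)
M = -864 (M = 24 + 3*(-97 - 1*199) = 24 + 3*(-97 - 199) = 24 + 3*(-296) = 24 - 888 = -864)
I(d, H) = 21/11 + H (I(d, H) = H + 21/11 = 21/11 + H)
(M + 335)/(f + I(-5/(-21), -19)) = (-864 + 335)/(488 + (21/11 - 19)) = -529/(488 - 188/11) = -529/5180/11 = -529*11/5180 = -5819/5180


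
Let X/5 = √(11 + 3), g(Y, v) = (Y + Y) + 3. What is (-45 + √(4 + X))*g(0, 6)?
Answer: -135 + 3*√(4 + 5*√14) ≈ -120.70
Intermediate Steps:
g(Y, v) = 3 + 2*Y (g(Y, v) = 2*Y + 3 = 3 + 2*Y)
X = 5*√14 (X = 5*√(11 + 3) = 5*√14 ≈ 18.708)
(-45 + √(4 + X))*g(0, 6) = (-45 + √(4 + 5*√14))*(3 + 2*0) = (-45 + √(4 + 5*√14))*(3 + 0) = (-45 + √(4 + 5*√14))*3 = -135 + 3*√(4 + 5*√14)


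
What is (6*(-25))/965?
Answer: -30/193 ≈ -0.15544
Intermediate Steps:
(6*(-25))/965 = -150*1/965 = -30/193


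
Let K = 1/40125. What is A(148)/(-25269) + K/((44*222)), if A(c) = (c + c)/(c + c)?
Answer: -130638577/3301319043000 ≈ -3.9572e-5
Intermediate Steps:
A(c) = 1 (A(c) = (2*c)/((2*c)) = (2*c)*(1/(2*c)) = 1)
K = 1/40125 ≈ 2.4922e-5
A(148)/(-25269) + K/((44*222)) = 1/(-25269) + 1/(40125*((44*222))) = 1*(-1/25269) + (1/40125)/9768 = -1/25269 + (1/40125)*(1/9768) = -1/25269 + 1/391941000 = -130638577/3301319043000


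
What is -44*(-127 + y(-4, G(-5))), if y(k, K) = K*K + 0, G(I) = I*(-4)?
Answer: -12012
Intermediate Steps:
G(I) = -4*I
y(k, K) = K² (y(k, K) = K² + 0 = K²)
-44*(-127 + y(-4, G(-5))) = -44*(-127 + (-4*(-5))²) = -44*(-127 + 20²) = -44*(-127 + 400) = -44*273 = -12012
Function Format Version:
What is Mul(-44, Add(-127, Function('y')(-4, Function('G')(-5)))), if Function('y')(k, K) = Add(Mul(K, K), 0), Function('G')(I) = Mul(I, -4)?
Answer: -12012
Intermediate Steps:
Function('G')(I) = Mul(-4, I)
Function('y')(k, K) = Pow(K, 2) (Function('y')(k, K) = Add(Pow(K, 2), 0) = Pow(K, 2))
Mul(-44, Add(-127, Function('y')(-4, Function('G')(-5)))) = Mul(-44, Add(-127, Pow(Mul(-4, -5), 2))) = Mul(-44, Add(-127, Pow(20, 2))) = Mul(-44, Add(-127, 400)) = Mul(-44, 273) = -12012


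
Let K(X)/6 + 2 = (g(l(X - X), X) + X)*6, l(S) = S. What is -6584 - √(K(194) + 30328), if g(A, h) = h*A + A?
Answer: -6584 - 10*√373 ≈ -6777.1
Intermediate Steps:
g(A, h) = A + A*h (g(A, h) = A*h + A = A + A*h)
K(X) = -12 + 36*X (K(X) = -12 + 6*(((X - X)*(1 + X) + X)*6) = -12 + 6*((0*(1 + X) + X)*6) = -12 + 6*((0 + X)*6) = -12 + 6*(X*6) = -12 + 6*(6*X) = -12 + 36*X)
-6584 - √(K(194) + 30328) = -6584 - √((-12 + 36*194) + 30328) = -6584 - √((-12 + 6984) + 30328) = -6584 - √(6972 + 30328) = -6584 - √37300 = -6584 - 10*√373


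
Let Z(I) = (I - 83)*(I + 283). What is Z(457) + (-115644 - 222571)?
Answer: -61455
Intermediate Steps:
Z(I) = (-83 + I)*(283 + I)
Z(457) + (-115644 - 222571) = (-23489 + 457² + 200*457) + (-115644 - 222571) = (-23489 + 208849 + 91400) - 338215 = 276760 - 338215 = -61455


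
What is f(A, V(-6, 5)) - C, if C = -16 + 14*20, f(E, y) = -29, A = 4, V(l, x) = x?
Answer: -293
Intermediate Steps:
C = 264 (C = -16 + 280 = 264)
f(A, V(-6, 5)) - C = -29 - 1*264 = -29 - 264 = -293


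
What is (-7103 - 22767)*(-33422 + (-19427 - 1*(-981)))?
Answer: 1549297160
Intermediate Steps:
(-7103 - 22767)*(-33422 + (-19427 - 1*(-981))) = -29870*(-33422 + (-19427 + 981)) = -29870*(-33422 - 18446) = -29870*(-51868) = 1549297160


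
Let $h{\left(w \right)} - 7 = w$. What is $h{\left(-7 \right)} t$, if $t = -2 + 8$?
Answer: $0$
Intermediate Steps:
$t = 6$
$h{\left(w \right)} = 7 + w$
$h{\left(-7 \right)} t = \left(7 - 7\right) 6 = 0 \cdot 6 = 0$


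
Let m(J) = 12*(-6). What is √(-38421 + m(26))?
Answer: 3*I*√4277 ≈ 196.2*I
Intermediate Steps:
m(J) = -72
√(-38421 + m(26)) = √(-38421 - 72) = √(-38493) = 3*I*√4277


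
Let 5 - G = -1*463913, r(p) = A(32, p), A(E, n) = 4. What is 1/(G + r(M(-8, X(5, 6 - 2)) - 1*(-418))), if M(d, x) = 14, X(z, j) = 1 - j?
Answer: 1/463922 ≈ 2.1555e-6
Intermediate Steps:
r(p) = 4
G = 463918 (G = 5 - (-1)*463913 = 5 - 1*(-463913) = 5 + 463913 = 463918)
1/(G + r(M(-8, X(5, 6 - 2)) - 1*(-418))) = 1/(463918 + 4) = 1/463922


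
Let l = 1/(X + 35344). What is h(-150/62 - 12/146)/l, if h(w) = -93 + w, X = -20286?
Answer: -3254334960/2263 ≈ -1.4381e+6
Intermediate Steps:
l = 1/15058 (l = 1/(-20286 + 35344) = 1/15058 ≈ 6.6410e-5)
h(-150/62 - 12/146)/l = (-93 + (-150/62 - 12/146))/(1/15058) = (-93 + (-150*1/62 - 12*1/146))*15058 = (-93 + (-75/31 - 6/73))*15058 = (-93 - 5661/2263)*15058 = -216120/2263*15058 = -3254334960/2263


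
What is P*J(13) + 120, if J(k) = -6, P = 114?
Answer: -564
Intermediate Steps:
P*J(13) + 120 = 114*(-6) + 120 = -684 + 120 = -564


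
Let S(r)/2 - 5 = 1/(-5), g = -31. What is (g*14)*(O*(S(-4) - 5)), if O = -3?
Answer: 29946/5 ≈ 5989.2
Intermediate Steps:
S(r) = 48/5 (S(r) = 10 + 2*(1/(-5)) = 10 + 2*(1*(-1/5)) = 10 + 2*(-1/5) = 10 - 2/5 = 48/5)
(g*14)*(O*(S(-4) - 5)) = (-31*14)*(-3*(48/5 - 5)) = -(-1302)*23/5 = -434*(-69/5) = 29946/5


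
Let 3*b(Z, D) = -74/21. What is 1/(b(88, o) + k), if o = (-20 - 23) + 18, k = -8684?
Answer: -63/547166 ≈ -0.00011514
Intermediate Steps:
o = -25 (o = -43 + 18 = -25)
b(Z, D) = -74/63 (b(Z, D) = (-74/21)/3 = (-74*1/21)/3 = (1/3)*(-74/21) = -74/63)
1/(b(88, o) + k) = 1/(-74/63 - 8684) = 1/(-547166/63) = -63/547166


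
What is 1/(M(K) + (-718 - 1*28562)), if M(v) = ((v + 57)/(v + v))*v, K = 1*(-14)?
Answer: -2/58517 ≈ -3.4178e-5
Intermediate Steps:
K = -14
M(v) = 57/2 + v/2 (M(v) = ((57 + v)/((2*v)))*v = ((57 + v)*(1/(2*v)))*v = ((57 + v)/(2*v))*v = 57/2 + v/2)
1/(M(K) + (-718 - 1*28562)) = 1/((57/2 + (½)*(-14)) + (-718 - 1*28562)) = 1/((57/2 - 7) + (-718 - 28562)) = 1/(43/2 - 29280) = 1/(-58517/2) = -2/58517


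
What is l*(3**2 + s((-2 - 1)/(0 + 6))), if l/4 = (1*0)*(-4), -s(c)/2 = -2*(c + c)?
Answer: 0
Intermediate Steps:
s(c) = 8*c (s(c) = -(-4)*(c + c) = -(-4)*2*c = -(-8)*c = 8*c)
l = 0 (l = 4*((1*0)*(-4)) = 4*(0*(-4)) = 4*0 = 0)
l*(3**2 + s((-2 - 1)/(0 + 6))) = 0*(3**2 + 8*((-2 - 1)/(0 + 6))) = 0*(9 + 8*(-3/6)) = 0*(9 + 8*(-3*1/6)) = 0*(9 + 8*(-1/2)) = 0*(9 - 4) = 0*5 = 0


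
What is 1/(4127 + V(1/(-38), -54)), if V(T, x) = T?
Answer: 38/156825 ≈ 0.00024231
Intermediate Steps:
1/(4127 + V(1/(-38), -54)) = 1/(4127 + 1/(-38)) = 1/(4127 - 1/38) = 1/(156825/38) = 38/156825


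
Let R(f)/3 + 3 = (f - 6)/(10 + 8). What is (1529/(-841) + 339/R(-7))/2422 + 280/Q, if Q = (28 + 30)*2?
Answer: 327603183/136472434 ≈ 2.4005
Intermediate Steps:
R(f) = -10 + f/6 (R(f) = -9 + 3*((f - 6)/(10 + 8)) = -9 + 3*((-6 + f)/18) = -9 + 3*((-6 + f)*(1/18)) = -9 + 3*(-1/3 + f/18) = -9 + (-1 + f/6) = -10 + f/6)
Q = 116 (Q = 58*2 = 116)
(1529/(-841) + 339/R(-7))/2422 + 280/Q = (1529/(-841) + 339/(-10 + (1/6)*(-7)))/2422 + 280/116 = (1529*(-1/841) + 339/(-10 - 7/6))*(1/2422) + 280*(1/116) = (-1529/841 + 339/(-67/6))*(1/2422) + 70/29 = (-1529/841 + 339*(-6/67))*(1/2422) + 70/29 = (-1529/841 - 2034/67)*(1/2422) + 70/29 = -1813037/56347*1/2422 + 70/29 = -1813037/136472434 + 70/29 = 327603183/136472434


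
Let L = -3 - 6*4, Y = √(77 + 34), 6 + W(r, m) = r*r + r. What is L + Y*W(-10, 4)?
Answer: -27 + 84*√111 ≈ 858.00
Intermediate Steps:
W(r, m) = -6 + r + r² (W(r, m) = -6 + (r*r + r) = -6 + (r² + r) = -6 + (r + r²) = -6 + r + r²)
Y = √111 ≈ 10.536
L = -27 (L = -3 - 24 = -27)
L + Y*W(-10, 4) = -27 + √111*(-6 - 10 + (-10)²) = -27 + √111*(-6 - 10 + 100) = -27 + √111*84 = -27 + 84*√111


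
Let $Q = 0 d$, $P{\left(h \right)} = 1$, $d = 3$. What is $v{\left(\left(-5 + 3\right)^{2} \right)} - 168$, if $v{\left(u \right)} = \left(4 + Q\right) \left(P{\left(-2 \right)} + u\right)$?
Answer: $-148$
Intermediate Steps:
$Q = 0$ ($Q = 0 \cdot 3 = 0$)
$v{\left(u \right)} = 4 + 4 u$ ($v{\left(u \right)} = \left(4 + 0\right) \left(1 + u\right) = 4 \left(1 + u\right) = 4 + 4 u$)
$v{\left(\left(-5 + 3\right)^{2} \right)} - 168 = \left(4 + 4 \left(-5 + 3\right)^{2}\right) - 168 = \left(4 + 4 \left(-2\right)^{2}\right) - 168 = \left(4 + 4 \cdot 4\right) - 168 = \left(4 + 16\right) - 168 = 20 - 168 = -148$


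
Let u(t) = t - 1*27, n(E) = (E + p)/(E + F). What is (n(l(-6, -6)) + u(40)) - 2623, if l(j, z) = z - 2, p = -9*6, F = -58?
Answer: -86099/33 ≈ -2609.1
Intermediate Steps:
p = -54 (p = -3*18 = -54)
l(j, z) = -2 + z
n(E) = (-54 + E)/(-58 + E) (n(E) = (E - 54)/(E - 58) = (-54 + E)/(-58 + E))
u(t) = -27 + t (u(t) = t - 27 = -27 + t)
(n(l(-6, -6)) + u(40)) - 2623 = ((-54 + (-2 - 6))/(-58 + (-2 - 6)) + (-27 + 40)) - 2623 = ((-54 - 8)/(-58 - 8) + 13) - 2623 = (-62/(-66) + 13) - 2623 = (-1/66*(-62) + 13) - 2623 = (31/33 + 13) - 2623 = 460/33 - 2623 = -86099/33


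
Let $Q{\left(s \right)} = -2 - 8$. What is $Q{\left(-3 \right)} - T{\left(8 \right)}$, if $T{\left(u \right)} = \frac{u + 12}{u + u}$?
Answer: $- \frac{45}{4} \approx -11.25$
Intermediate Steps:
$Q{\left(s \right)} = -10$ ($Q{\left(s \right)} = -2 - 8 = -10$)
$T{\left(u \right)} = \frac{12 + u}{2 u}$
$Q{\left(-3 \right)} - T{\left(8 \right)} = -10 - \frac{12 + 8}{2 \cdot 8} = -10 - \frac{1}{2} \cdot \frac{1}{8} \cdot 20 = -10 - \frac{5}{4} = - \frac{45}{4}$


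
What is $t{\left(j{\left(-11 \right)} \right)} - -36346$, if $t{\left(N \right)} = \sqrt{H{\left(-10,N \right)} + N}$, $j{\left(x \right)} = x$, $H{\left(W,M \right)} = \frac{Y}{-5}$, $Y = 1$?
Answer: $36346 + \frac{2 i \sqrt{70}}{5} \approx 36346.0 + 3.3466 i$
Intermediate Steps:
$H{\left(W,M \right)} = - \frac{1}{5}$ ($H{\left(W,M \right)} = 1 \frac{1}{-5} = 1 \left(- \frac{1}{5}\right) = - \frac{1}{5}$)
$t{\left(N \right)} = \sqrt{- \frac{1}{5} + N}$
$t{\left(j{\left(-11 \right)} \right)} - -36346 = \frac{\sqrt{-5 + 25 \left(-11\right)}}{5} - -36346 = \frac{\sqrt{-5 - 275}}{5} + 36346 = \frac{\sqrt{-280}}{5} + 36346 = \frac{2 i \sqrt{70}}{5} + 36346 = 36346 + \frac{2 i \sqrt{70}}{5}$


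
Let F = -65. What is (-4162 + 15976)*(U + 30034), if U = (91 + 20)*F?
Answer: 269583666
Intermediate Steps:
U = -7215 (U = (91 + 20)*(-65) = 111*(-65) = -7215)
(-4162 + 15976)*(U + 30034) = (-4162 + 15976)*(-7215 + 30034) = 11814*22819 = 269583666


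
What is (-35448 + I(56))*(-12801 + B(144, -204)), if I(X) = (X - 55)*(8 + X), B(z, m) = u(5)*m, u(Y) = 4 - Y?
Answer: 445732248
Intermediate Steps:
B(z, m) = -m (B(z, m) = (4 - 1*5)*m = (4 - 5)*m = -m)
I(X) = (-55 + X)*(8 + X)
(-35448 + I(56))*(-12801 + B(144, -204)) = (-35448 + (-440 + 56² - 47*56))*(-12801 - 1*(-204)) = (-35448 + (-440 + 3136 - 2632))*(-12801 + 204) = (-35448 + 64)*(-12597) = -35384*(-12597) = 445732248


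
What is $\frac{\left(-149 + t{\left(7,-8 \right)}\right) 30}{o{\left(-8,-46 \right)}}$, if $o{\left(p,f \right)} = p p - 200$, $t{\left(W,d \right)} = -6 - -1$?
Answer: $\frac{1155}{34} \approx 33.971$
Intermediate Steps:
$t{\left(W,d \right)} = -5$ ($t{\left(W,d \right)} = -6 + 1 = -5$)
$o{\left(p,f \right)} = -200 + p^{2}$ ($o{\left(p,f \right)} = p^{2} - 200 = -200 + p^{2}$)
$\frac{\left(-149 + t{\left(7,-8 \right)}\right) 30}{o{\left(-8,-46 \right)}} = \frac{\left(-149 - 5\right) 30}{-200 + \left(-8\right)^{2}} = \frac{\left(-154\right) 30}{-200 + 64} = - \frac{4620}{-136} = \left(-4620\right) \left(- \frac{1}{136}\right) = \frac{1155}{34}$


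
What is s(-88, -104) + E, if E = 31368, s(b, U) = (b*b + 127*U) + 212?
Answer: 26116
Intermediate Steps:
s(b, U) = 212 + b**2 + 127*U (s(b, U) = (b**2 + 127*U) + 212 = 212 + b**2 + 127*U)
s(-88, -104) + E = (212 + (-88)**2 + 127*(-104)) + 31368 = (212 + 7744 - 13208) + 31368 = -5252 + 31368 = 26116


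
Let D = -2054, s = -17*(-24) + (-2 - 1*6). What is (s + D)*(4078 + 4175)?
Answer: -13650462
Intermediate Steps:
s = 400 (s = 408 + (-2 - 6) = 408 - 8 = 400)
(s + D)*(4078 + 4175) = (400 - 2054)*(4078 + 4175) = -1654*8253 = -13650462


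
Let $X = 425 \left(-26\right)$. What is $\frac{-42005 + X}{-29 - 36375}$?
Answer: $\frac{53055}{36404} \approx 1.4574$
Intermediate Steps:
$X = -11050$
$\frac{-42005 + X}{-29 - 36375} = \frac{-42005 - 11050}{-29 - 36375} = - \frac{53055}{-36404} = \left(-53055\right) \left(- \frac{1}{36404}\right) = \frac{53055}{36404}$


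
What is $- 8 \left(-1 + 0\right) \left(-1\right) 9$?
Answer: $-72$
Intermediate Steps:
$- 8 \left(-1 + 0\right) \left(-1\right) 9 = - 8 \left(\left(-1\right) \left(-1\right)\right) 9 = \left(-8\right) 1 \cdot 9 = \left(-8\right) 9 = -72$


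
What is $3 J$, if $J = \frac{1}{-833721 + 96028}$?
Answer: $- \frac{3}{737693} \approx -4.0667 \cdot 10^{-6}$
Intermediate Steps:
$J = - \frac{1}{737693}$ ($J = \frac{1}{-737693} = - \frac{1}{737693} \approx -1.3556 \cdot 10^{-6}$)
$3 J = 3 \left(- \frac{1}{737693}\right) = - \frac{3}{737693}$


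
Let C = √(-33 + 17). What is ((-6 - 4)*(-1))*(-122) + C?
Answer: -1220 + 4*I ≈ -1220.0 + 4.0*I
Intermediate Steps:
C = 4*I (C = √(-16) = 4*I ≈ 4.0*I)
((-6 - 4)*(-1))*(-122) + C = ((-6 - 4)*(-1))*(-122) + 4*I = -10*(-1)*(-122) + 4*I = 10*(-122) + 4*I = -1220 + 4*I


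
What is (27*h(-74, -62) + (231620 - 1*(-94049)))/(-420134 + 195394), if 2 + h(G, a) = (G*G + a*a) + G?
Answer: -575257/224740 ≈ -2.5597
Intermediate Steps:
h(G, a) = -2 + G + G² + a² (h(G, a) = -2 + ((G*G + a*a) + G) = -2 + ((G² + a²) + G) = -2 + (G + G² + a²) = -2 + G + G² + a²)
(27*h(-74, -62) + (231620 - 1*(-94049)))/(-420134 + 195394) = (27*(-2 - 74 + (-74)² + (-62)²) + (231620 - 1*(-94049)))/(-420134 + 195394) = (27*(-2 - 74 + 5476 + 3844) + (231620 + 94049))/(-224740) = (27*9244 + 325669)*(-1/224740) = (249588 + 325669)*(-1/224740) = 575257*(-1/224740) = -575257/224740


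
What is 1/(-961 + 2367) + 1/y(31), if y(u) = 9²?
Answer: 1487/113886 ≈ 0.013057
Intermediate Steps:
y(u) = 81
1/(-961 + 2367) + 1/y(31) = 1/(-961 + 2367) + 1/81 = 1/1406 + 1/81 = 1487/113886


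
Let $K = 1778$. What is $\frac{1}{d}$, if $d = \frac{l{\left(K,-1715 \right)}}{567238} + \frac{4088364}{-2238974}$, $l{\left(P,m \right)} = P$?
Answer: $- \frac{45358254779}{82681947245} \approx -0.54859$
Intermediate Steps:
$d = - \frac{82681947245}{45358254779}$ ($d = \frac{1778}{567238} + \frac{4088364}{-2238974} = 1778 \cdot \frac{1}{567238} + 4088364 \left(- \frac{1}{2238974}\right) = \frac{127}{40517} - \frac{2044182}{1119487} = - \frac{82681947245}{45358254779} \approx -1.8229$)
$\frac{1}{d} = \frac{1}{- \frac{82681947245}{45358254779}} = - \frac{45358254779}{82681947245}$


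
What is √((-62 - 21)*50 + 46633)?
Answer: 119*√3 ≈ 206.11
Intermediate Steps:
√((-62 - 21)*50 + 46633) = √(-83*50 + 46633) = √(-4150 + 46633) = √42483 = 119*√3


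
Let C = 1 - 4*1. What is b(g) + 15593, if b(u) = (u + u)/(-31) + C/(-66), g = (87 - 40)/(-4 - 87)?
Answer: 967737655/62062 ≈ 15593.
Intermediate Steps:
g = -47/91 (g = 47/(-91) = 47*(-1/91) = -47/91 ≈ -0.51648)
C = -3 (C = 1 - 4 = -3)
b(u) = 1/22 - 2*u/31 (b(u) = (u + u)/(-31) - 3/(-66) = (2*u)*(-1/31) - 3*(-1/66) = -2*u/31 + 1/22 = 1/22 - 2*u/31)
b(g) + 15593 = (1/22 - 2/31*(-47/91)) + 15593 = (1/22 + 94/2821) + 15593 = 4889/62062 + 15593 = 967737655/62062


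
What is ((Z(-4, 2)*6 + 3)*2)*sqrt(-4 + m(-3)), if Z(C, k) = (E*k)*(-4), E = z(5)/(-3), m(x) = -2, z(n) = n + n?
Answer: 326*I*sqrt(6) ≈ 798.53*I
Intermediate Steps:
z(n) = 2*n
E = -10/3 (E = (2*5)/(-3) = 10*(-1/3) = -10/3 ≈ -3.3333)
Z(C, k) = 40*k/3 (Z(C, k) = -10*k/3*(-4) = 40*k/3)
((Z(-4, 2)*6 + 3)*2)*sqrt(-4 + m(-3)) = ((((40/3)*2)*6 + 3)*2)*sqrt(-4 - 2) = (((80/3)*6 + 3)*2)*sqrt(-6) = ((160 + 3)*2)*(I*sqrt(6)) = (163*2)*(I*sqrt(6)) = 326*(I*sqrt(6)) = 326*I*sqrt(6)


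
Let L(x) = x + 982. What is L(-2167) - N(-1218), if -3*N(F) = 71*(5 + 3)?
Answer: -2987/3 ≈ -995.67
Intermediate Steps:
N(F) = -568/3 (N(F) = -71*(5 + 3)/3 = -71*8/3 = -⅓*568 = -568/3)
L(x) = 982 + x
L(-2167) - N(-1218) = (982 - 2167) - 1*(-568/3) = -1185 + 568/3 = -2987/3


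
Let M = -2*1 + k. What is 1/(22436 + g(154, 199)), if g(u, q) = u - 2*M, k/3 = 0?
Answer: 1/22594 ≈ 4.4260e-5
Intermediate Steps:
k = 0 (k = 3*0 = 0)
M = -2 (M = -2*1 + 0 = -2 + 0 = -2)
g(u, q) = 4 + u (g(u, q) = u - 2*(-2) = u + 4 = 4 + u)
1/(22436 + g(154, 199)) = 1/(22436 + (4 + 154)) = 1/(22436 + 158) = 1/22594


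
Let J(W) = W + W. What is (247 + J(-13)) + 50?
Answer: 271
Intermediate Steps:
J(W) = 2*W
(247 + J(-13)) + 50 = (247 + 2*(-13)) + 50 = (247 - 26) + 50 = 221 + 50 = 271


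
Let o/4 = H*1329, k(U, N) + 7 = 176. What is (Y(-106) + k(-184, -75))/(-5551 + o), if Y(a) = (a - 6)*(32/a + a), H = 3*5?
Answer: 639965/3932017 ≈ 0.16276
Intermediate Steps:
H = 15
k(U, N) = 169 (k(U, N) = -7 + 176 = 169)
o = 79740 (o = 4*(15*1329) = 4*19935 = 79740)
Y(a) = (-6 + a)*(a + 32/a)
(Y(-106) + k(-184, -75))/(-5551 + o) = ((32 + (-106)² - 192/(-106) - 6*(-106)) + 169)/(-5551 + 79740) = ((32 + 11236 - 192*(-1/106) + 636) + 169)/74189 = ((32 + 11236 + 96/53 + 636) + 169)*(1/74189) = (631008/53 + 169)*(1/74189) = (639965/53)*(1/74189) = 639965/3932017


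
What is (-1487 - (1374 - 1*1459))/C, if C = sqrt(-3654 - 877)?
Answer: 1402*I*sqrt(4531)/4531 ≈ 20.828*I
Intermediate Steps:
C = I*sqrt(4531) (C = sqrt(-4531) = I*sqrt(4531) ≈ 67.313*I)
(-1487 - (1374 - 1*1459))/C = (-1487 - (1374 - 1*1459))/((I*sqrt(4531))) = (-1487 - (1374 - 1459))*(-I*sqrt(4531)/4531) = (-1487 - 1*(-85))*(-I*sqrt(4531)/4531) = (-1487 + 85)*(-I*sqrt(4531)/4531) = -(-1402)*I*sqrt(4531)/4531 = 1402*I*sqrt(4531)/4531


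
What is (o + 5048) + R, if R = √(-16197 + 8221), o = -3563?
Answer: 1485 + 2*I*√1994 ≈ 1485.0 + 89.308*I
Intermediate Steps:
R = 2*I*√1994 (R = √(-7976) = 2*I*√1994 ≈ 89.308*I)
(o + 5048) + R = (-3563 + 5048) + 2*I*√1994 = 1485 + 2*I*√1994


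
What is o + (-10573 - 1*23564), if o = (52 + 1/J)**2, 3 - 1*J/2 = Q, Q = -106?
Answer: -1493799219/47524 ≈ -31433.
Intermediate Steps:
J = 218 (J = 6 - 2*(-106) = 6 + 212 = 218)
o = 128527569/47524 (o = (52 + 1/218)**2 = (11337/218)**2 = 128527569/47524 ≈ 2704.5)
o + (-10573 - 1*23564) = 128527569/47524 + (-10573 - 1*23564) = 128527569/47524 + (-10573 - 23564) = 128527569/47524 - 34137 = -1493799219/47524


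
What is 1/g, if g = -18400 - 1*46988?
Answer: -1/65388 ≈ -1.5293e-5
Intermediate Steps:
g = -65388 (g = -18400 - 46988 = -65388)
1/g = 1/(-65388) = -1/65388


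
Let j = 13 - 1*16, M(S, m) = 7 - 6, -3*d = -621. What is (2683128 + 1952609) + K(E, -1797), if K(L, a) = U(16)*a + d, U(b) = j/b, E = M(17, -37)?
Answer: 74180495/16 ≈ 4.6363e+6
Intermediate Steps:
d = 207 (d = -1/3*(-621) = 207)
M(S, m) = 1
E = 1
j = -3 (j = 13 - 16 = -3)
U(b) = -3/b
K(L, a) = 207 - 3*a/16 (K(L, a) = (-3/16)*a + 207 = (-3*1/16)*a + 207 = -3*a/16 + 207 = 207 - 3*a/16)
(2683128 + 1952609) + K(E, -1797) = (2683128 + 1952609) + (207 - 3/16*(-1797)) = 4635737 + (207 + 5391/16) = 4635737 + 8703/16 = 74180495/16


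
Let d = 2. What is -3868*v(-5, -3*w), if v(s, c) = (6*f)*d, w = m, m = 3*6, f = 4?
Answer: -185664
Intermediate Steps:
m = 18
w = 18
v(s, c) = 48 (v(s, c) = (6*4)*2 = 24*2 = 48)
-3868*v(-5, -3*w) = -3868*48 = -185664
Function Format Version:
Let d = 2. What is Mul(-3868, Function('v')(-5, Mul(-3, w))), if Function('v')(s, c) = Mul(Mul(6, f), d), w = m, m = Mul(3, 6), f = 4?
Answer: -185664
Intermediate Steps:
m = 18
w = 18
Function('v')(s, c) = 48 (Function('v')(s, c) = Mul(Mul(6, 4), 2) = Mul(24, 2) = 48)
Mul(-3868, Function('v')(-5, Mul(-3, w))) = Mul(-3868, 48) = -185664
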